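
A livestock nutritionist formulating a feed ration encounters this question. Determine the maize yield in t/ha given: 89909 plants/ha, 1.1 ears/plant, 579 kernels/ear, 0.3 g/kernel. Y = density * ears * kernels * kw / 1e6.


Y = density * ears * kernels * kw
  = 89909 * 1.1 * 579 * 0.3 g/ha
  = 17178912.63 g/ha
  = 17178.91 kg/ha = 17.18 t/ha


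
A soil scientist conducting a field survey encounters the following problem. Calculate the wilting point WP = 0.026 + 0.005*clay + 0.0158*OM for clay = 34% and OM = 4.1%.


WP = 0.026 + 0.005*34 + 0.0158*4.1
   = 0.026 + 0.1700 + 0.0648
   = 0.2608


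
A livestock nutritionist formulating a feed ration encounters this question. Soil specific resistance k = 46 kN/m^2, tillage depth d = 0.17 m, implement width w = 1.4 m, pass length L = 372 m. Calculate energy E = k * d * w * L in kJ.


E = k * d * w * L
  = 46 * 0.17 * 1.4 * 372
  = 4072.66 kJ


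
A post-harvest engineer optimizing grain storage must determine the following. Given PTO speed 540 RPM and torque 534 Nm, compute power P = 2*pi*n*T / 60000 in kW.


P = 2*pi*n*T / 60000
  = 2*pi * 540 * 534 / 60000
  = 1811819.32 / 60000
  = 30.20 kW


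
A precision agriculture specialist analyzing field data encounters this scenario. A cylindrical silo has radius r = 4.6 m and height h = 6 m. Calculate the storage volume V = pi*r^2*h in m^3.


V = pi * r^2 * h
  = pi * 4.6^2 * 6
  = pi * 21.16 * 6
  = 398.86 m^3


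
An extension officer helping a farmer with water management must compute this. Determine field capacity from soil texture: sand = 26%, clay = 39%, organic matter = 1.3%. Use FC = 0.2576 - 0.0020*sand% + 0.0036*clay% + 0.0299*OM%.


FC = 0.2576 - 0.0020*26 + 0.0036*39 + 0.0299*1.3
   = 0.2576 - 0.0520 + 0.1404 + 0.0389
   = 0.3849


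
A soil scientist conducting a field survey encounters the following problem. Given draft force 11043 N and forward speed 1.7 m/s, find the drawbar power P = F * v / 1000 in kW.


P = F * v / 1000
  = 11043 * 1.7 / 1000
  = 18773.10 / 1000
  = 18.77 kW


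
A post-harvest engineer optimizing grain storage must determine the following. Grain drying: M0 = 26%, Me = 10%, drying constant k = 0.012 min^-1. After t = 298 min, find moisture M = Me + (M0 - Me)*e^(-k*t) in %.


M = Me + (M0 - Me) * e^(-k*t)
  = 10 + (26 - 10) * e^(-0.012*298)
  = 10 + 16 * e^(-3.576)
  = 10 + 16 * 0.02799
  = 10 + 0.4478
  = 10.45%


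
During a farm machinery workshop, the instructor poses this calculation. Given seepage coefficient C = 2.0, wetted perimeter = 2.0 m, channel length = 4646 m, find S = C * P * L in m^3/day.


S = C * P * L
  = 2.0 * 2.0 * 4646
  = 18584 m^3/day


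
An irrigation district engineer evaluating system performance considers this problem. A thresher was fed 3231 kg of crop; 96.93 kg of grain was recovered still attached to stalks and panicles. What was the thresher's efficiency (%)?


eta = (total - unthreshed) / total * 100
    = (3231 - 96.93) / 3231 * 100
    = 3134.07 / 3231 * 100
    = 97%


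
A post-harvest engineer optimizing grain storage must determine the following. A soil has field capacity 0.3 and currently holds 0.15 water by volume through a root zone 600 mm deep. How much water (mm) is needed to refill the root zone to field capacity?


SMD = (FC - theta) * D
    = (0.3 - 0.15) * 600
    = 0.150 * 600
    = 90 mm


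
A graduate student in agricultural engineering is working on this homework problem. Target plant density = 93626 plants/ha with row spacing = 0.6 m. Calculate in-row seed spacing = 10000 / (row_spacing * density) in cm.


spacing = 10000 / (row_sp * density)
        = 10000 / (0.6 * 93626)
        = 10000 / 56175.60
        = 0.17801 m = 17.80 cm


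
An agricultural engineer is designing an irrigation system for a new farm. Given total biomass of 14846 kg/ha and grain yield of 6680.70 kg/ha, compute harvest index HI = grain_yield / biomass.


HI = grain_yield / biomass
   = 6680.70 / 14846
   = 0.45


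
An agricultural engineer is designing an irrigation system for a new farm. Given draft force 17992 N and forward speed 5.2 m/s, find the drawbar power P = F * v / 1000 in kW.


P = F * v / 1000
  = 17992 * 5.2 / 1000
  = 93558.40 / 1000
  = 93.56 kW


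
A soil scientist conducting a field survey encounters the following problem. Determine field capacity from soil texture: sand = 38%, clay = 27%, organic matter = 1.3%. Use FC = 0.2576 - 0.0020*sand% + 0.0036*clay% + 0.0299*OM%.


FC = 0.2576 - 0.0020*38 + 0.0036*27 + 0.0299*1.3
   = 0.2576 - 0.0760 + 0.0972 + 0.0389
   = 0.3177


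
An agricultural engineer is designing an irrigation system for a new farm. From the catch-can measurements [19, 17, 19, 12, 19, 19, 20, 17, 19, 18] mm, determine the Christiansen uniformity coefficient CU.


xbar = 179 / 10 = 17.900
sum|xi - xbar| = 15.400
CU = 100 * (1 - 15.400 / (10 * 17.900))
   = 100 * (1 - 0.0860)
   = 91.40%


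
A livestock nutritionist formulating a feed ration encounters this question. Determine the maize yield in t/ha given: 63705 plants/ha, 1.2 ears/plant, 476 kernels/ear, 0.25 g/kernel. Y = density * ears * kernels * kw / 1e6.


Y = density * ears * kernels * kw
  = 63705 * 1.2 * 476 * 0.25 g/ha
  = 9097074 g/ha
  = 9097.07 kg/ha = 9.10 t/ha


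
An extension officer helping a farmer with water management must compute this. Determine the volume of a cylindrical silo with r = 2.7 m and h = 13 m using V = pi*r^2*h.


V = pi * r^2 * h
  = pi * 2.7^2 * 13
  = pi * 7.29 * 13
  = 297.73 m^3


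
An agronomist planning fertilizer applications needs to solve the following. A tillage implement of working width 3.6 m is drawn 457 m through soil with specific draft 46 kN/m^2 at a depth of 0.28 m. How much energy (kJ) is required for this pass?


E = k * d * w * L
  = 46 * 0.28 * 3.6 * 457
  = 21190.18 kJ


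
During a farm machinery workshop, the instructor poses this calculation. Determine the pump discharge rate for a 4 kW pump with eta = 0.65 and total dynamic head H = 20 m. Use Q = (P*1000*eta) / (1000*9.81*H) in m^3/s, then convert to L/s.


Q = (P * 1000 * eta) / (rho * g * H)
  = (4 * 1000 * 0.65) / (1000 * 9.81 * 20)
  = 2600 / 196200
  = 0.01325 m^3/s = 13.25 L/s


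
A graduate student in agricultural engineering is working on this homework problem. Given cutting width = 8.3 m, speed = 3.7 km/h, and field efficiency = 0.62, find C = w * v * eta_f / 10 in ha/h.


C = w * v * eta_f / 10
  = 8.3 * 3.7 * 0.62 / 10
  = 19.04 / 10
  = 1.90 ha/h


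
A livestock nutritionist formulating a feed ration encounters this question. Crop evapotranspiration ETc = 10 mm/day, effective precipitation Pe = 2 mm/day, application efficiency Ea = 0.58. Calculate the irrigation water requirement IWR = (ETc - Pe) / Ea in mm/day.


IWR = (ETc - Pe) / Ea
    = (10 - 2) / 0.58
    = 8 / 0.58
    = 13.79 mm/day


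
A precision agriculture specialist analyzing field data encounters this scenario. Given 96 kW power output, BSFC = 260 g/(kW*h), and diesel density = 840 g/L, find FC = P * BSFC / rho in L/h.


FC = P * BSFC / rho_fuel
   = 96 * 260 / 840
   = 24960 / 840
   = 29.71 L/h


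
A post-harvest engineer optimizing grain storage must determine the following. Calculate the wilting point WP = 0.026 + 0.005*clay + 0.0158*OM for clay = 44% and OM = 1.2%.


WP = 0.026 + 0.005*44 + 0.0158*1.2
   = 0.026 + 0.2200 + 0.0190
   = 0.2650


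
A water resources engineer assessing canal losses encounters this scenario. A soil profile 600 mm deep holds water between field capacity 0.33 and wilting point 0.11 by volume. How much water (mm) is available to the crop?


AW = (FC - WP) * D
   = (0.33 - 0.11) * 600
   = 0.22 * 600
   = 132 mm


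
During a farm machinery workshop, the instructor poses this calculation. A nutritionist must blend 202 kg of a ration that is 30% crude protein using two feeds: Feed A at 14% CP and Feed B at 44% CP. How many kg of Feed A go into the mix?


parts_A = CP_b - target = 44 - 30 = 14
parts_B = target - CP_a = 30 - 14 = 16
total_parts = 14 + 16 = 30
Feed A = 202 * 14 / 30 = 94.27 kg
Feed B = 202 * 16 / 30 = 107.73 kg

94.27 kg


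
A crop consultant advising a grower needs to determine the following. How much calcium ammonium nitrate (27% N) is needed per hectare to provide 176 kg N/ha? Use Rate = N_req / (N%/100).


Rate = N_required / (N_content / 100)
     = 176 / (27 / 100)
     = 176 / 0.27
     = 651.85 kg/ha


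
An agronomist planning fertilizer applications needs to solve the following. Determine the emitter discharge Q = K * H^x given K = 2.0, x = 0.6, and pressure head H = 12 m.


Q = K * H^x
  = 2.0 * 12^0.6
  = 2.0 * 4.4413
  = 8.88 L/h


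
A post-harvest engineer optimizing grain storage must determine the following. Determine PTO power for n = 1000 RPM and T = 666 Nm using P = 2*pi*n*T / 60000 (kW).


P = 2*pi*n*T / 60000
  = 2*pi * 1000 * 666 / 60000
  = 4184601.41 / 60000
  = 69.74 kW


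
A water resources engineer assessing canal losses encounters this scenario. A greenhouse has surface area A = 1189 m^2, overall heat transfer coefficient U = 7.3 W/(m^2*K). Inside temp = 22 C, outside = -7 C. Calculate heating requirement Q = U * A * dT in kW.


dT = 22 - (-7) = 29 K
Q = U * A * dT
  = 7.3 * 1189 * 29
  = 251711.30 W = 251.71 kW


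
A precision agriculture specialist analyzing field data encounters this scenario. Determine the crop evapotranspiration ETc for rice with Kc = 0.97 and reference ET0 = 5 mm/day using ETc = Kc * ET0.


ETc = Kc * ET0
    = 0.97 * 5
    = 4.85 mm/day


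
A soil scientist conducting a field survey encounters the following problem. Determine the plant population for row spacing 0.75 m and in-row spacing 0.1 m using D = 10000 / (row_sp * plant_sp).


D = 10000 / (row_sp * plant_sp)
  = 10000 / (0.75 * 0.1)
  = 10000 / 0.0750
  = 133333.33 plants/ha


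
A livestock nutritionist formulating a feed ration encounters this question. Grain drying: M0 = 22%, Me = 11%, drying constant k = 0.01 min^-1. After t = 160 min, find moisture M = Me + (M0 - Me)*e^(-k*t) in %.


M = Me + (M0 - Me) * e^(-k*t)
  = 11 + (22 - 11) * e^(-0.01*160)
  = 11 + 11 * e^(-1.600)
  = 11 + 11 * 0.20190
  = 11 + 2.2209
  = 13.22%


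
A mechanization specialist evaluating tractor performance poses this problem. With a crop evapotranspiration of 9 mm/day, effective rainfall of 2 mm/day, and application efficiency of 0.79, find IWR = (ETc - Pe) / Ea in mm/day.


IWR = (ETc - Pe) / Ea
    = (9 - 2) / 0.79
    = 7 / 0.79
    = 8.86 mm/day


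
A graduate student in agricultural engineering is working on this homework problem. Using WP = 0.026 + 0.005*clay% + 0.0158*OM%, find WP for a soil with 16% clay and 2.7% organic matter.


WP = 0.026 + 0.005*16 + 0.0158*2.7
   = 0.026 + 0.0800 + 0.0427
   = 0.1487


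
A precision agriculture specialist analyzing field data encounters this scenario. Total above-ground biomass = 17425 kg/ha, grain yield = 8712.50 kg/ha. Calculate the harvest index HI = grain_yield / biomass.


HI = grain_yield / biomass
   = 8712.50 / 17425
   = 0.50


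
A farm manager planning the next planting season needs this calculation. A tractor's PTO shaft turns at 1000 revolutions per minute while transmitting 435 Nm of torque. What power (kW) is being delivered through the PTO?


P = 2*pi*n*T / 60000
  = 2*pi * 1000 * 435 / 60000
  = 2733185.61 / 60000
  = 45.55 kW


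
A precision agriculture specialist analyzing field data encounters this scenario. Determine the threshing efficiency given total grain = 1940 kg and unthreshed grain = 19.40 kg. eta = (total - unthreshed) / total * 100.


eta = (total - unthreshed) / total * 100
    = (1940 - 19.40) / 1940 * 100
    = 1920.60 / 1940 * 100
    = 99%


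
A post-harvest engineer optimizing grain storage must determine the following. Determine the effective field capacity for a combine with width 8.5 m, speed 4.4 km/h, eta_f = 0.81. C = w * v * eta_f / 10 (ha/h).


C = w * v * eta_f / 10
  = 8.5 * 4.4 * 0.81 / 10
  = 30.29 / 10
  = 3.03 ha/h


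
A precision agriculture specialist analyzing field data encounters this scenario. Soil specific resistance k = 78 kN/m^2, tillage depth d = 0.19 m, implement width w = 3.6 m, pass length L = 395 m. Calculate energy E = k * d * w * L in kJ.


E = k * d * w * L
  = 78 * 0.19 * 3.6 * 395
  = 21074.04 kJ


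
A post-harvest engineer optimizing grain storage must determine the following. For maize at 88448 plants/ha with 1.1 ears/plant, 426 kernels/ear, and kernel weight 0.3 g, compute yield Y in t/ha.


Y = density * ears * kernels * kw
  = 88448 * 1.1 * 426 * 0.3 g/ha
  = 12434019.84 g/ha
  = 12434.02 kg/ha = 12.43 t/ha


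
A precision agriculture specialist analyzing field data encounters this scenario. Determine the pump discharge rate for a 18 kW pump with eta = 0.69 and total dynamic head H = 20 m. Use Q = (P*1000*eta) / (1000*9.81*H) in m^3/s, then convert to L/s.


Q = (P * 1000 * eta) / (rho * g * H)
  = (18 * 1000 * 0.69) / (1000 * 9.81 * 20)
  = 12420 / 196200
  = 0.06330 m^3/s = 63.30 L/s


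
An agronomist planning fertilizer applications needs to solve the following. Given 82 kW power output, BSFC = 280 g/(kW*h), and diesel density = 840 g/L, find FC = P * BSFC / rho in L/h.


FC = P * BSFC / rho_fuel
   = 82 * 280 / 840
   = 22960 / 840
   = 27.33 L/h


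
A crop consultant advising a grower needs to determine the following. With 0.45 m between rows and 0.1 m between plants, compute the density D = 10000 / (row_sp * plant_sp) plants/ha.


D = 10000 / (row_sp * plant_sp)
  = 10000 / (0.45 * 0.1)
  = 10000 / 0.0450
  = 222222.22 plants/ha


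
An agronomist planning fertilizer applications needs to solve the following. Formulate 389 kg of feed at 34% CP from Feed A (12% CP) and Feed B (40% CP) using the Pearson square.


parts_A = CP_b - target = 40 - 34 = 6
parts_B = target - CP_a = 34 - 12 = 22
total_parts = 6 + 22 = 28
Feed A = 389 * 6 / 28 = 83.36 kg
Feed B = 389 * 22 / 28 = 305.64 kg

83.36 kg


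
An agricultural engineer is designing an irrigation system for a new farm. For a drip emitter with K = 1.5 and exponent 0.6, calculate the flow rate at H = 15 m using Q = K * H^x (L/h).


Q = K * H^x
  = 1.5 * 15^0.6
  = 1.5 * 5.0776
  = 7.62 L/h


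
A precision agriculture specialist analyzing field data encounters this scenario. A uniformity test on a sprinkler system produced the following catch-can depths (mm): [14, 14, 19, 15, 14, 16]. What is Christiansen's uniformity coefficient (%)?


xbar = 92 / 6 = 15.333
sum|xi - xbar| = 8.667
CU = 100 * (1 - 8.667 / (6 * 15.333))
   = 100 * (1 - 0.0942)
   = 90.58%


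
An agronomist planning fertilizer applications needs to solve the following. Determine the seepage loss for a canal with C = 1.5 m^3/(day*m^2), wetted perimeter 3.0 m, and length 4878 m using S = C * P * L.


S = C * P * L
  = 1.5 * 3.0 * 4878
  = 21951 m^3/day


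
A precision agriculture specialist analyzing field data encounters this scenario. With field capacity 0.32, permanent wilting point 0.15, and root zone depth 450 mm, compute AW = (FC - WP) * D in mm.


AW = (FC - WP) * D
   = (0.32 - 0.15) * 450
   = 0.17 * 450
   = 76.50 mm


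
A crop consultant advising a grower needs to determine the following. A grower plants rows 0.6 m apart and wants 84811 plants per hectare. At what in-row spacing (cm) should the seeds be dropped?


spacing = 10000 / (row_sp * density)
        = 10000 / (0.6 * 84811)
        = 10000 / 50886.60
        = 0.19652 m = 19.65 cm


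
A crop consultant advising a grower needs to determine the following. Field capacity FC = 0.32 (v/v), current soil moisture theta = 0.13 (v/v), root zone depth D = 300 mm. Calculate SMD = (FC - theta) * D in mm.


SMD = (FC - theta) * D
    = (0.32 - 0.13) * 300
    = 0.190 * 300
    = 57 mm


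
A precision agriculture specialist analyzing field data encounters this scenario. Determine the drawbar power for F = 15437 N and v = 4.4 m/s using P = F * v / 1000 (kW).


P = F * v / 1000
  = 15437 * 4.4 / 1000
  = 67922.80 / 1000
  = 67.92 kW


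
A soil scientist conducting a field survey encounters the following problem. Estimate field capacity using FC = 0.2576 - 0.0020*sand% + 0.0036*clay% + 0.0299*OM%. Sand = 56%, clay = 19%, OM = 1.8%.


FC = 0.2576 - 0.0020*56 + 0.0036*19 + 0.0299*1.8
   = 0.2576 - 0.1120 + 0.0684 + 0.0538
   = 0.2678


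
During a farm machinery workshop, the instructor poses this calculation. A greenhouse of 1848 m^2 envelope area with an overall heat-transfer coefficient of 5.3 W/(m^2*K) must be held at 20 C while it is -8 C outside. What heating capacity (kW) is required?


dT = 20 - (-8) = 28 K
Q = U * A * dT
  = 5.3 * 1848 * 28
  = 274243.20 W = 274.24 kW


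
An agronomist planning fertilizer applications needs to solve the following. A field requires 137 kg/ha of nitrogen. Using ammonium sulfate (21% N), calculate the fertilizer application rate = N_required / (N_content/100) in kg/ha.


Rate = N_required / (N_content / 100)
     = 137 / (21 / 100)
     = 137 / 0.21
     = 652.38 kg/ha


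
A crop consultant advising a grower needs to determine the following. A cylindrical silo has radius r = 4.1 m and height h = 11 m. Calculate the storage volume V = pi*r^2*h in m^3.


V = pi * r^2 * h
  = pi * 4.1^2 * 11
  = pi * 16.81 * 11
  = 580.91 m^3


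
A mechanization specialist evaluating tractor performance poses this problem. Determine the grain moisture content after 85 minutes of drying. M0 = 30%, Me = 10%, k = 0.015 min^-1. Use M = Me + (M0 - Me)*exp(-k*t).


M = Me + (M0 - Me) * e^(-k*t)
  = 10 + (30 - 10) * e^(-0.015*85)
  = 10 + 20 * e^(-1.275)
  = 10 + 20 * 0.27943
  = 10 + 5.5886
  = 15.59%


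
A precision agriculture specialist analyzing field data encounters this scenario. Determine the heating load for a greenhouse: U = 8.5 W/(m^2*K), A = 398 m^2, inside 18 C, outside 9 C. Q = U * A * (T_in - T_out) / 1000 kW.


dT = 18 - (9) = 9 K
Q = U * A * dT
  = 8.5 * 398 * 9
  = 30447 W = 30.45 kW


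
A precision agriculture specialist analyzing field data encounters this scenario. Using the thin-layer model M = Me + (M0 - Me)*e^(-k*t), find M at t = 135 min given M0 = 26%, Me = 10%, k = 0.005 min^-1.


M = Me + (M0 - Me) * e^(-k*t)
  = 10 + (26 - 10) * e^(-0.005*135)
  = 10 + 16 * e^(-0.675)
  = 10 + 16 * 0.50916
  = 10 + 8.1465
  = 18.15%


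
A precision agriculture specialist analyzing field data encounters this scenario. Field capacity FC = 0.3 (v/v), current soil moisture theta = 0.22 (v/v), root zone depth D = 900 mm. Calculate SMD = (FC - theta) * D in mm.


SMD = (FC - theta) * D
    = (0.3 - 0.22) * 900
    = 0.080 * 900
    = 72 mm


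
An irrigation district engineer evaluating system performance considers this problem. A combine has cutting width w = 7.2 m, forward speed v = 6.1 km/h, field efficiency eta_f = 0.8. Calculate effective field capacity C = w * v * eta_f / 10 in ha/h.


C = w * v * eta_f / 10
  = 7.2 * 6.1 * 0.8 / 10
  = 35.14 / 10
  = 3.51 ha/h


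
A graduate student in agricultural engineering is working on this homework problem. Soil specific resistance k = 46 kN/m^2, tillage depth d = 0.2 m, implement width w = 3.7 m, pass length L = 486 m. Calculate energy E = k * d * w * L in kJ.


E = k * d * w * L
  = 46 * 0.2 * 3.7 * 486
  = 16543.44 kJ


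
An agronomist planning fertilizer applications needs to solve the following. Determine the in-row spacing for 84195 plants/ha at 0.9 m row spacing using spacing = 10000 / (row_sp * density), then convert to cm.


spacing = 10000 / (row_sp * density)
        = 10000 / (0.9 * 84195)
        = 10000 / 75775.50
        = 0.13197 m = 13.20 cm


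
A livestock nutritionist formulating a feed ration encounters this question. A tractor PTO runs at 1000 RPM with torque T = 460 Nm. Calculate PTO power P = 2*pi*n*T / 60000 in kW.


P = 2*pi*n*T / 60000
  = 2*pi * 1000 * 460 / 60000
  = 2890265.24 / 60000
  = 48.17 kW


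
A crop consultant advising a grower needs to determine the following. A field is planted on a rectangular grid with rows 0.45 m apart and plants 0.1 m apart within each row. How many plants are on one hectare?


D = 10000 / (row_sp * plant_sp)
  = 10000 / (0.45 * 0.1)
  = 10000 / 0.0450
  = 222222.22 plants/ha


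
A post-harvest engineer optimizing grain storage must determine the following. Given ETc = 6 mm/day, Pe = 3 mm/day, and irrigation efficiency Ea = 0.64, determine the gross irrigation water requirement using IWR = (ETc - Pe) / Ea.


IWR = (ETc - Pe) / Ea
    = (6 - 3) / 0.64
    = 3 / 0.64
    = 4.69 mm/day


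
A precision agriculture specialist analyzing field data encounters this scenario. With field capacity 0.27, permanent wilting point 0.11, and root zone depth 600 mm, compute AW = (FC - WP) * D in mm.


AW = (FC - WP) * D
   = (0.27 - 0.11) * 600
   = 0.16 * 600
   = 96 mm


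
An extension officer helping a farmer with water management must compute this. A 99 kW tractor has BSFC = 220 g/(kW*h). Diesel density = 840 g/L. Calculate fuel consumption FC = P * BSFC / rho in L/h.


FC = P * BSFC / rho_fuel
   = 99 * 220 / 840
   = 21780 / 840
   = 25.93 L/h


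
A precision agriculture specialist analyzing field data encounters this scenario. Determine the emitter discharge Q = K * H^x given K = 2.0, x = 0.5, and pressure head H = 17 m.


Q = K * H^x
  = 2.0 * 17^0.5
  = 2.0 * 4.1231
  = 8.25 L/h


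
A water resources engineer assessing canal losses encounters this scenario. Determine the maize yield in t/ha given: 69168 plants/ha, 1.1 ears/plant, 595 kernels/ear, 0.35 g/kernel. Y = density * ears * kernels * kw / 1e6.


Y = density * ears * kernels * kw
  = 69168 * 1.1 * 595 * 0.35 g/ha
  = 15844659.60 g/ha
  = 15844.66 kg/ha = 15.84 t/ha


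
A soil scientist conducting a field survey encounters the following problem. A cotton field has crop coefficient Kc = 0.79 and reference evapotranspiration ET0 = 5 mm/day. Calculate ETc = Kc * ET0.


ETc = Kc * ET0
    = 0.79 * 5
    = 3.95 mm/day


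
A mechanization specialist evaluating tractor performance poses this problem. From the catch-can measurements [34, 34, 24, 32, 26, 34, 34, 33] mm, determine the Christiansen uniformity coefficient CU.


xbar = 251 / 8 = 31.375
sum|xi - xbar| = 25.500
CU = 100 * (1 - 25.500 / (8 * 31.375))
   = 100 * (1 - 0.1016)
   = 89.84%


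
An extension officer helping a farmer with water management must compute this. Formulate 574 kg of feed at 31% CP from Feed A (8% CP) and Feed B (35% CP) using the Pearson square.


parts_A = CP_b - target = 35 - 31 = 4
parts_B = target - CP_a = 31 - 8 = 23
total_parts = 4 + 23 = 27
Feed A = 574 * 4 / 27 = 85.04 kg
Feed B = 574 * 23 / 27 = 488.96 kg

85.04 kg


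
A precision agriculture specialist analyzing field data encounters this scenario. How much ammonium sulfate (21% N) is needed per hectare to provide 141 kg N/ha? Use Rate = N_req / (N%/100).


Rate = N_required / (N_content / 100)
     = 141 / (21 / 100)
     = 141 / 0.21
     = 671.43 kg/ha


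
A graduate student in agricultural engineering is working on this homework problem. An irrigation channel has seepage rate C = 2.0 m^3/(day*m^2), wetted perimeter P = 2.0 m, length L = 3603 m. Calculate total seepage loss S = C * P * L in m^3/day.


S = C * P * L
  = 2.0 * 2.0 * 3603
  = 14412 m^3/day


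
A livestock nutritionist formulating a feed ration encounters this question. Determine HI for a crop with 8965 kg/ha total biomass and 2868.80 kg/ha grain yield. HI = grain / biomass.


HI = grain_yield / biomass
   = 2868.80 / 8965
   = 0.32


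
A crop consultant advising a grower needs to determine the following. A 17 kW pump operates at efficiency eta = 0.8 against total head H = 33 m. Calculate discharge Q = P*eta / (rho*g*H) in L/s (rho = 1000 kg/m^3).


Q = (P * 1000 * eta) / (rho * g * H)
  = (17 * 1000 * 0.8) / (1000 * 9.81 * 33)
  = 13600 / 323730
  = 0.04201 m^3/s = 42.01 L/s


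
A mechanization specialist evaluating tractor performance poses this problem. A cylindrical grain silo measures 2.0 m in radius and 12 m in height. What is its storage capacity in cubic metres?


V = pi * r^2 * h
  = pi * 2.0^2 * 12
  = pi * 4 * 12
  = 150.80 m^3


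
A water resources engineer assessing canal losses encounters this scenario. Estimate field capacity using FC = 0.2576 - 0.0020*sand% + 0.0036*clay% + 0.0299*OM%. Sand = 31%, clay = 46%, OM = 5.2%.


FC = 0.2576 - 0.0020*31 + 0.0036*46 + 0.0299*5.2
   = 0.2576 - 0.0620 + 0.1656 + 0.1555
   = 0.5167


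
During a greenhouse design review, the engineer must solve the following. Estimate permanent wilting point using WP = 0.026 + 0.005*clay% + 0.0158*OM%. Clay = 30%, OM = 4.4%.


WP = 0.026 + 0.005*30 + 0.0158*4.4
   = 0.026 + 0.1500 + 0.0695
   = 0.2455


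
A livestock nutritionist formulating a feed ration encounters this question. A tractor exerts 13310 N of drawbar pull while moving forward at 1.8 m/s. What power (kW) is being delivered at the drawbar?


P = F * v / 1000
  = 13310 * 1.8 / 1000
  = 23958 / 1000
  = 23.96 kW


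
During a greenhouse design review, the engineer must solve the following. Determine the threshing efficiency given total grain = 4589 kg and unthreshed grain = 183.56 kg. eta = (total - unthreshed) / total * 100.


eta = (total - unthreshed) / total * 100
    = (4589 - 183.56) / 4589 * 100
    = 4405.44 / 4589 * 100
    = 96%


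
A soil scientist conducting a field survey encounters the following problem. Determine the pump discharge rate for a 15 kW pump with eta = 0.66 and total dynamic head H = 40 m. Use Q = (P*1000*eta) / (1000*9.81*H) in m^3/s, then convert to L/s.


Q = (P * 1000 * eta) / (rho * g * H)
  = (15 * 1000 * 0.66) / (1000 * 9.81 * 40)
  = 9900 / 392400
  = 0.02523 m^3/s = 25.23 L/s


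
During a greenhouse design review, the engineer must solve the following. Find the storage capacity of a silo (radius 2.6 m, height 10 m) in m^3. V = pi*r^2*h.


V = pi * r^2 * h
  = pi * 2.6^2 * 10
  = pi * 6.76 * 10
  = 212.37 m^3


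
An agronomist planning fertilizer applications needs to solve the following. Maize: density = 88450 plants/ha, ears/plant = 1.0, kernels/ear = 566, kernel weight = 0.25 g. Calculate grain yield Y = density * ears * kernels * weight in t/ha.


Y = density * ears * kernels * kw
  = 88450 * 1.0 * 566 * 0.25 g/ha
  = 12515675 g/ha
  = 12515.68 kg/ha = 12.52 t/ha


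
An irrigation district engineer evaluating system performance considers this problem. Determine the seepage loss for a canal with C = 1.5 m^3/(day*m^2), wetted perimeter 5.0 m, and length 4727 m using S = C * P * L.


S = C * P * L
  = 1.5 * 5.0 * 4727
  = 35452.50 m^3/day


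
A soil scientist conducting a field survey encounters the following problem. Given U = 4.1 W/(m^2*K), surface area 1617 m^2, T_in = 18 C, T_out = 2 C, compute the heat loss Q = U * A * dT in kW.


dT = 18 - (2) = 16 K
Q = U * A * dT
  = 4.1 * 1617 * 16
  = 106075.20 W = 106.08 kW


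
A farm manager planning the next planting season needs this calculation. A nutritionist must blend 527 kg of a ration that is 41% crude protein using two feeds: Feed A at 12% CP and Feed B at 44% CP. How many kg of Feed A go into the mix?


parts_A = CP_b - target = 44 - 41 = 3
parts_B = target - CP_a = 41 - 12 = 29
total_parts = 3 + 29 = 32
Feed A = 527 * 3 / 32 = 49.41 kg
Feed B = 527 * 29 / 32 = 477.59 kg

49.41 kg


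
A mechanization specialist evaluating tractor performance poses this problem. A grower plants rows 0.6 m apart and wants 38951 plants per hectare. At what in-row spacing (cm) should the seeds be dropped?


spacing = 10000 / (row_sp * density)
        = 10000 / (0.6 * 38951)
        = 10000 / 23370.60
        = 0.42789 m = 42.79 cm


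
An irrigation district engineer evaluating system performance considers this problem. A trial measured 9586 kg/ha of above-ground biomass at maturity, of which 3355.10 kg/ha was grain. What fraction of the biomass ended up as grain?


HI = grain_yield / biomass
   = 3355.10 / 9586
   = 0.35


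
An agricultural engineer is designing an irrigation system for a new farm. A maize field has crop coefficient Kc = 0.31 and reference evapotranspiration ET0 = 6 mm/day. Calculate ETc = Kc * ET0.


ETc = Kc * ET0
    = 0.31 * 6
    = 1.86 mm/day


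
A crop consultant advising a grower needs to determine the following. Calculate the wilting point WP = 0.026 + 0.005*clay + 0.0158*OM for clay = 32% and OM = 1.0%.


WP = 0.026 + 0.005*32 + 0.0158*1.0
   = 0.026 + 0.1600 + 0.0158
   = 0.2018


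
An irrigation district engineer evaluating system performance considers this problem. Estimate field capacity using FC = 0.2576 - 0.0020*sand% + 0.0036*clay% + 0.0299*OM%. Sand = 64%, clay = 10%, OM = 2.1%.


FC = 0.2576 - 0.0020*64 + 0.0036*10 + 0.0299*2.1
   = 0.2576 - 0.1280 + 0.0360 + 0.0628
   = 0.2284


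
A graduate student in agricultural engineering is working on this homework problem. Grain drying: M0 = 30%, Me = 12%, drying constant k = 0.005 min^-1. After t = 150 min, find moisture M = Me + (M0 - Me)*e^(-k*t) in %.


M = Me + (M0 - Me) * e^(-k*t)
  = 12 + (30 - 12) * e^(-0.005*150)
  = 12 + 18 * e^(-0.750)
  = 12 + 18 * 0.47237
  = 12 + 8.5026
  = 20.50%


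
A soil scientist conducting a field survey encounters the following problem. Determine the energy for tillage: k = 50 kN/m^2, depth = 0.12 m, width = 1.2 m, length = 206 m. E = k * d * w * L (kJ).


E = k * d * w * L
  = 50 * 0.12 * 1.2 * 206
  = 1483.20 kJ


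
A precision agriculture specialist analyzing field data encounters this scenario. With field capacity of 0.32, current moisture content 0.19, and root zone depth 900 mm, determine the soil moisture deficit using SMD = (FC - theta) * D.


SMD = (FC - theta) * D
    = (0.32 - 0.19) * 900
    = 0.130 * 900
    = 117 mm


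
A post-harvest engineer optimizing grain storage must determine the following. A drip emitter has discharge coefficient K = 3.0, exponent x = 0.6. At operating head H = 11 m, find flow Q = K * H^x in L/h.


Q = K * H^x
  = 3.0 * 11^0.6
  = 3.0 * 4.2154
  = 12.65 L/h


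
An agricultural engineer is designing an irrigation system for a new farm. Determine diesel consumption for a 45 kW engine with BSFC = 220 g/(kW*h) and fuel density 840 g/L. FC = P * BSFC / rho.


FC = P * BSFC / rho_fuel
   = 45 * 220 / 840
   = 9900 / 840
   = 11.79 L/h


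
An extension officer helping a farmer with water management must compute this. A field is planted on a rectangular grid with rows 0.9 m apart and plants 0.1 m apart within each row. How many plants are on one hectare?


D = 10000 / (row_sp * plant_sp)
  = 10000 / (0.9 * 0.1)
  = 10000 / 0.0900
  = 111111.11 plants/ha


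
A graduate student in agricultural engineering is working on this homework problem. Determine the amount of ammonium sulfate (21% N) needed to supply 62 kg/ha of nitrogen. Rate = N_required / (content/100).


Rate = N_required / (N_content / 100)
     = 62 / (21 / 100)
     = 62 / 0.21
     = 295.24 kg/ha


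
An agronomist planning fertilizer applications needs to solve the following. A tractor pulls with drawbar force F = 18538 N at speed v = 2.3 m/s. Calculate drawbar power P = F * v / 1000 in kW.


P = F * v / 1000
  = 18538 * 2.3 / 1000
  = 42637.40 / 1000
  = 42.64 kW


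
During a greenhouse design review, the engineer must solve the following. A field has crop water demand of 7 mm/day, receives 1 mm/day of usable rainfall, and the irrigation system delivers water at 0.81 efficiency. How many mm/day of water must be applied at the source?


IWR = (ETc - Pe) / Ea
    = (7 - 1) / 0.81
    = 6 / 0.81
    = 7.41 mm/day


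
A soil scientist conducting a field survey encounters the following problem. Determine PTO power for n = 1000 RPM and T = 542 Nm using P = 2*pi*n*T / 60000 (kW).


P = 2*pi*n*T / 60000
  = 2*pi * 1000 * 542 / 60000
  = 3405486.44 / 60000
  = 56.76 kW


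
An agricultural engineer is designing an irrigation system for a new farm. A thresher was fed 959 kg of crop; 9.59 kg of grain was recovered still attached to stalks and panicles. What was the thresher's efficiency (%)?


eta = (total - unthreshed) / total * 100
    = (959 - 9.59) / 959 * 100
    = 949.41 / 959 * 100
    = 99%


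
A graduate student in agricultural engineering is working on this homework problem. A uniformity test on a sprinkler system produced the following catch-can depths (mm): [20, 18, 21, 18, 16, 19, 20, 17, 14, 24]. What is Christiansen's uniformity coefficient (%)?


xbar = 187 / 10 = 18.700
sum|xi - xbar| = 21
CU = 100 * (1 - 21 / (10 * 18.700))
   = 100 * (1 - 0.1123)
   = 88.77%


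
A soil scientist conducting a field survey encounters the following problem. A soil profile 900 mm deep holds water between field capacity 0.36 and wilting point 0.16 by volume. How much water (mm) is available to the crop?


AW = (FC - WP) * D
   = (0.36 - 0.16) * 900
   = 0.20 * 900
   = 180 mm


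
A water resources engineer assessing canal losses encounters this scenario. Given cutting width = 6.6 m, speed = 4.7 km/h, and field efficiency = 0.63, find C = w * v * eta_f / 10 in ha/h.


C = w * v * eta_f / 10
  = 6.6 * 4.7 * 0.63 / 10
  = 19.54 / 10
  = 1.95 ha/h


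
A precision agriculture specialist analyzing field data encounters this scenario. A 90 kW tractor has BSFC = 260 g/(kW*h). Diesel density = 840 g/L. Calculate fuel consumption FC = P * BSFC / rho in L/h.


FC = P * BSFC / rho_fuel
   = 90 * 260 / 840
   = 23400 / 840
   = 27.86 L/h


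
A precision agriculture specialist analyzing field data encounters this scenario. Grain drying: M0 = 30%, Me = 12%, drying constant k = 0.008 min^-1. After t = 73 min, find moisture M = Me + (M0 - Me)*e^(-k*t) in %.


M = Me + (M0 - Me) * e^(-k*t)
  = 12 + (30 - 12) * e^(-0.008*73)
  = 12 + 18 * e^(-0.584)
  = 12 + 18 * 0.55766
  = 12 + 10.0379
  = 22.04%


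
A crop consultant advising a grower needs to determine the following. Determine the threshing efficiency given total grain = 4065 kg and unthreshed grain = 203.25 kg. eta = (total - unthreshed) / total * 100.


eta = (total - unthreshed) / total * 100
    = (4065 - 203.25) / 4065 * 100
    = 3861.75 / 4065 * 100
    = 95%


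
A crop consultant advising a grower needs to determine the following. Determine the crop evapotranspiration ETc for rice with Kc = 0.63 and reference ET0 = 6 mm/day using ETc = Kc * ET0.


ETc = Kc * ET0
    = 0.63 * 6
    = 3.78 mm/day


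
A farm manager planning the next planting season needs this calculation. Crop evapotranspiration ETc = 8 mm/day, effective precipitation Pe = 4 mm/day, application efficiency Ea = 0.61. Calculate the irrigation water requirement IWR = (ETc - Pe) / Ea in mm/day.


IWR = (ETc - Pe) / Ea
    = (8 - 4) / 0.61
    = 4 / 0.61
    = 6.56 mm/day


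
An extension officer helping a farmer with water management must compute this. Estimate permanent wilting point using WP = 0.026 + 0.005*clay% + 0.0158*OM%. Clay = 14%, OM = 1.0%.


WP = 0.026 + 0.005*14 + 0.0158*1.0
   = 0.026 + 0.0700 + 0.0158
   = 0.1118


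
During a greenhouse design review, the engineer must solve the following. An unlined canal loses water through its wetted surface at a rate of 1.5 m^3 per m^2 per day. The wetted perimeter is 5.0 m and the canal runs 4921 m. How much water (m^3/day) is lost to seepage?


S = C * P * L
  = 1.5 * 5.0 * 4921
  = 36907.50 m^3/day


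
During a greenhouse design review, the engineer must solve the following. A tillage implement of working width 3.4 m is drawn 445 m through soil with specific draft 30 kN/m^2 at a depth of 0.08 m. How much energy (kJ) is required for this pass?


E = k * d * w * L
  = 30 * 0.08 * 3.4 * 445
  = 3631.20 kJ


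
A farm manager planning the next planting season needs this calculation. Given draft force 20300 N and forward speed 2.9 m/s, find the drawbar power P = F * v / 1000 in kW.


P = F * v / 1000
  = 20300 * 2.9 / 1000
  = 58870 / 1000
  = 58.87 kW


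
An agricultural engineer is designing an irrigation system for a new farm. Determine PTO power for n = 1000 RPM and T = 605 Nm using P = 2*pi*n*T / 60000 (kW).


P = 2*pi*n*T / 60000
  = 2*pi * 1000 * 605 / 60000
  = 3801327.11 / 60000
  = 63.36 kW


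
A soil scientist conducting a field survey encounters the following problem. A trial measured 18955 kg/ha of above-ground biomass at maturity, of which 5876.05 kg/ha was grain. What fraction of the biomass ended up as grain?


HI = grain_yield / biomass
   = 5876.05 / 18955
   = 0.31


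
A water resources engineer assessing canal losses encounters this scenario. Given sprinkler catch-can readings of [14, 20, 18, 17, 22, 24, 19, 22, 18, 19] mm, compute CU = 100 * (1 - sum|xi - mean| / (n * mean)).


xbar = 193 / 10 = 19.300
sum|xi - xbar| = 21.600
CU = 100 * (1 - 21.600 / (10 * 19.300))
   = 100 * (1 - 0.1119)
   = 88.81%


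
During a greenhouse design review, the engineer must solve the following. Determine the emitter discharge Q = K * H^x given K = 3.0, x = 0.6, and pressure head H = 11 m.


Q = K * H^x
  = 3.0 * 11^0.6
  = 3.0 * 4.2154
  = 12.65 L/h


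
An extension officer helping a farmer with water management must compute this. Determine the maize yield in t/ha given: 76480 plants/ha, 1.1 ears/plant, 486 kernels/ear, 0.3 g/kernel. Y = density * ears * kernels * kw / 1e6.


Y = density * ears * kernels * kw
  = 76480 * 1.1 * 486 * 0.3 g/ha
  = 12265862.40 g/ha
  = 12265.86 kg/ha = 12.27 t/ha


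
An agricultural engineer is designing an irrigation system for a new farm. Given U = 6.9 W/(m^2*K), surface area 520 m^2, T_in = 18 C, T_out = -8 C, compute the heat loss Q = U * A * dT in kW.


dT = 18 - (-8) = 26 K
Q = U * A * dT
  = 6.9 * 520 * 26
  = 93288 W = 93.29 kW


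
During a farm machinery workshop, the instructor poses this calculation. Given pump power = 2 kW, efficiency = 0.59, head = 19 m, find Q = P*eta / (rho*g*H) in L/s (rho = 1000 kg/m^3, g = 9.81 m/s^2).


Q = (P * 1000 * eta) / (rho * g * H)
  = (2 * 1000 * 0.59) / (1000 * 9.81 * 19)
  = 1180 / 186390
  = 0.00633 m^3/s = 6.33 L/s


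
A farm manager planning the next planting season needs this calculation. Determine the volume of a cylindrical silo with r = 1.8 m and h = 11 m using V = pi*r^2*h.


V = pi * r^2 * h
  = pi * 1.8^2 * 11
  = pi * 3.24 * 11
  = 111.97 m^3


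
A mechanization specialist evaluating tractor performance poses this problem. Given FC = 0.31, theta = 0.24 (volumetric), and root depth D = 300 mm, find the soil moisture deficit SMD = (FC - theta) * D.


SMD = (FC - theta) * D
    = (0.31 - 0.24) * 300
    = 0.070 * 300
    = 21 mm


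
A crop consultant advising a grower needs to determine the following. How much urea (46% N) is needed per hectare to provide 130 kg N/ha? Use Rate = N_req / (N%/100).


Rate = N_required / (N_content / 100)
     = 130 / (46 / 100)
     = 130 / 0.46
     = 282.61 kg/ha


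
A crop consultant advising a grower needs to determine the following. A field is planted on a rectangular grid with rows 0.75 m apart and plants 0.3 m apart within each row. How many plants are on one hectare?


D = 10000 / (row_sp * plant_sp)
  = 10000 / (0.75 * 0.3)
  = 10000 / 0.2250
  = 44444.44 plants/ha


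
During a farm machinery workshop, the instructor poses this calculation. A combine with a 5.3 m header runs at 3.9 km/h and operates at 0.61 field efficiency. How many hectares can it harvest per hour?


C = w * v * eta_f / 10
  = 5.3 * 3.9 * 0.61 / 10
  = 12.61 / 10
  = 1.26 ha/h


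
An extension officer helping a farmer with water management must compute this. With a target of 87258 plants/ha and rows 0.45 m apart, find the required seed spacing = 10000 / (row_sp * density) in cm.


spacing = 10000 / (row_sp * density)
        = 10000 / (0.45 * 87258)
        = 10000 / 39266.10
        = 0.25467 m = 25.47 cm
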